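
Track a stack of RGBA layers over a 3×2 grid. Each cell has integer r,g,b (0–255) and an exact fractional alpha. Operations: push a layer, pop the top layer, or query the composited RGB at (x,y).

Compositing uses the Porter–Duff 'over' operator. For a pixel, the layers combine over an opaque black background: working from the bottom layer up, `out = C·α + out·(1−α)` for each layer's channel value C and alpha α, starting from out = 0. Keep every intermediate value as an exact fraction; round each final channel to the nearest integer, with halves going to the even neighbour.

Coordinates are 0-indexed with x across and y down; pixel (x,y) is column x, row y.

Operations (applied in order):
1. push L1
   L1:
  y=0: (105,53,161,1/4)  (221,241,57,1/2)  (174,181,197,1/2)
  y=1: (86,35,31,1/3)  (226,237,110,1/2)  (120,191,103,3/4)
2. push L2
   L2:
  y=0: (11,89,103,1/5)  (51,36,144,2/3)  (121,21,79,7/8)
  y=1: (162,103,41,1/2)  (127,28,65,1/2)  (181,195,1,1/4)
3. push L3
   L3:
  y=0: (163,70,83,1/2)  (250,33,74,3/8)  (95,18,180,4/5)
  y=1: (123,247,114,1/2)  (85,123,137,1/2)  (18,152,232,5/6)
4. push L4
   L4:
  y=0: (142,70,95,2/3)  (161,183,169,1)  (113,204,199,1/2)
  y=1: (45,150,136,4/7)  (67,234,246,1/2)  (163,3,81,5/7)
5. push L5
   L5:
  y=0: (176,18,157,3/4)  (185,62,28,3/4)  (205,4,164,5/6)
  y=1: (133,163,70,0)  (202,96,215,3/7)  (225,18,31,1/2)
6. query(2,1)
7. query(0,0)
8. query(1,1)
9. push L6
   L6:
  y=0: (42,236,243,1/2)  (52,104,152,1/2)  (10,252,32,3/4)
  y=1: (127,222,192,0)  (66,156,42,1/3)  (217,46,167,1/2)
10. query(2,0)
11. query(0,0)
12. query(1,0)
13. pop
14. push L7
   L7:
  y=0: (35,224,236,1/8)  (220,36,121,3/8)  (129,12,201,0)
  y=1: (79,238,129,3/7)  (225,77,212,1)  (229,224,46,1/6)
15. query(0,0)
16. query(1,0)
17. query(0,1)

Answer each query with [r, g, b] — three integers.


(2,1) stack=L1,L2,L3,L4,L5; from [0,0,0]:
+L1 (α=3/4) → [90, 573/4, 309/4]
+L2 (α=1/4) → [451/4, 2499/16, 931/16]
+L3 (α=5/6) → [811/24, 14659/96, 6497/32]
+L4 (α=5/7) → [1513/12, 2197/48, 12977/112]
+L5 (α=1/2) → [4213/24, 3061/96, 16449/224]
rounded: [176, 32, 73]

at x=0,y=0 over L1,L2,L3,L4,L5:
after L1 α=1/4: [105/4, 53/4, 161/4]
after L2 α=1/5: [116/5, 142/5, 264/5]
after L3 α=1/2: [931/10, 246/5, 679/10]
after L4 α=2/3: [1257/10, 946/15, 2579/30]
after L5 α=3/4: [6537/40, 439/15, 16709/120]
= [163, 29, 139]

at x=1,y=1 over L1,L2,L3,L4,L5:
after L1 α=1/2: [113, 237/2, 55]
after L2 α=1/2: [120, 293/4, 60]
after L3 α=1/2: [205/2, 785/8, 197/2]
after L4 α=1/2: [339/4, 2657/16, 689/4]
after L5 α=3/7: [135, 3809/28, 1334/7]
= [135, 136, 191]

at x=2,y=0 over L1,L2,L3,L4,L5,L6:
+L1 (α=1/2) → [87, 181/2, 197/2]
+L2 (α=7/8) → [467/4, 475/16, 1303/16]
+L3 (α=4/5) → [1987/20, 1627/80, 12823/80]
+L4 (α=1/2) → [4247/40, 17947/160, 28743/160]
+L5 (α=5/6) → [45247/240, 7049/320, 159943/960]
+L6 (α=3/4) → [52447/960, 248969/1280, 252103/3840]
rounded: [55, 195, 66]

query (0,0) [L1,L2,L3,L4,L5,L6] — begin 0,0,0
+L1 (α=1/4) → [105/4, 53/4, 161/4]
+L2 (α=1/5) → [116/5, 142/5, 264/5]
+L3 (α=1/2) → [931/10, 246/5, 679/10]
+L4 (α=2/3) → [1257/10, 946/15, 2579/30]
+L5 (α=3/4) → [6537/40, 439/15, 16709/120]
+L6 (α=1/2) → [8217/80, 3979/30, 45869/240]
rounded: [103, 133, 191]

at x=1,y=0 over L1,L2,L3,L4,L5,L6:
L1 α=1/2: [221/2, 241/2, 57/2]
L2 α=2/3: [425/6, 385/6, 211/2]
L3 α=3/8: [6625/48, 2519/48, 1499/16]
L4 α=1: [161, 183, 169]
L5 α=3/4: [179, 369/4, 253/4]
L6 α=1/2: [231/2, 785/8, 861/8]
= [116, 98, 108]

at x=0,y=0 over L1,L2,L3,L4,L5,L7:
after L1 α=1/4: [105/4, 53/4, 161/4]
after L2 α=1/5: [116/5, 142/5, 264/5]
after L3 α=1/2: [931/10, 246/5, 679/10]
after L4 α=2/3: [1257/10, 946/15, 2579/30]
after L5 α=3/4: [6537/40, 439/15, 16709/120]
after L7 α=1/8: [47159/320, 6433/120, 145283/960]
→ [147, 54, 151]

query (1,0) [L1,L2,L3,L4,L5,L7] — begin 0,0,0
after L1 α=1/2: [221/2, 241/2, 57/2]
after L2 α=2/3: [425/6, 385/6, 211/2]
after L3 α=3/8: [6625/48, 2519/48, 1499/16]
after L4 α=1: [161, 183, 169]
after L5 α=3/4: [179, 369/4, 253/4]
after L7 α=3/8: [1555/8, 2277/32, 2717/32]
rounded: [194, 71, 85]

(0,1) stack=L1,L2,L3,L4,L5,L7; from [0,0,0]:
L1 α=1/3: [86/3, 35/3, 31/3]
L2 α=1/2: [286/3, 172/3, 77/3]
L3 α=1/2: [655/6, 913/6, 419/6]
L4 α=4/7: [145/2, 2113/14, 1507/14]
L5 α=0: [145/2, 2113/14, 1507/14]
L7 α=3/7: [527/7, 9224/49, 5723/49]
rounded: [75, 188, 117]


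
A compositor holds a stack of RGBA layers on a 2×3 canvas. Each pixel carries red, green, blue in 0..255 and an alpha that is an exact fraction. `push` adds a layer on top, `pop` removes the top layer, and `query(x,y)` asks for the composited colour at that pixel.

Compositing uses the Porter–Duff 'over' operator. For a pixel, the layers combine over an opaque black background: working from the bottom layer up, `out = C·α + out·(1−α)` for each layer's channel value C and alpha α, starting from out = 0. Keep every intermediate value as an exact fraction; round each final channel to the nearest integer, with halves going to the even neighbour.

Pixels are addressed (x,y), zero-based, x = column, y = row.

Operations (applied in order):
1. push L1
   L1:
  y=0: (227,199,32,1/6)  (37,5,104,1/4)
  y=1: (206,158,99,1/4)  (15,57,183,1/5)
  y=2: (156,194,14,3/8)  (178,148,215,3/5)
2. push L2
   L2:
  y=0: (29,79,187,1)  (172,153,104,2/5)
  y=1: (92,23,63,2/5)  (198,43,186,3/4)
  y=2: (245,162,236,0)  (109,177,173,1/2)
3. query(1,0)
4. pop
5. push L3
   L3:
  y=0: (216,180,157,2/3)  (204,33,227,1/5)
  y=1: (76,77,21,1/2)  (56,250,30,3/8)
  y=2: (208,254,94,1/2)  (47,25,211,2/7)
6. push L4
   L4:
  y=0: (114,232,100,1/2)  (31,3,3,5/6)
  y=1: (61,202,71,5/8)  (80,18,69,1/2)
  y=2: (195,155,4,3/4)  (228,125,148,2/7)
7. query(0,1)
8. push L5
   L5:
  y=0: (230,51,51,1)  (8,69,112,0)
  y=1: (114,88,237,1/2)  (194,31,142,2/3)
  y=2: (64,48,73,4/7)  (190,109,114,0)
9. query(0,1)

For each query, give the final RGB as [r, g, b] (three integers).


query (1,0) [L1,L2] — begin 0,0,0
after L1 α=1/4: [37/4, 5/4, 26]
after L2 α=2/5: [1487/20, 1239/20, 286/5]
= [74, 62, 57]

query (0,1) [L1,L3,L4] — begin 0,0,0
after L1 α=1/4: [103/2, 79/2, 99/4]
after L3 α=1/2: [255/4, 233/4, 183/8]
after L4 α=5/8: [1985/32, 4739/32, 3389/64]
→ [62, 148, 53]

(0,1) stack=L1,L3,L4,L5; from [0,0,0]:
L1 α=1/4: [103/2, 79/2, 99/4]
L3 α=1/2: [255/4, 233/4, 183/8]
L4 α=5/8: [1985/32, 4739/32, 3389/64]
L5 α=1/2: [5633/64, 7555/64, 18557/128]
= [88, 118, 145]


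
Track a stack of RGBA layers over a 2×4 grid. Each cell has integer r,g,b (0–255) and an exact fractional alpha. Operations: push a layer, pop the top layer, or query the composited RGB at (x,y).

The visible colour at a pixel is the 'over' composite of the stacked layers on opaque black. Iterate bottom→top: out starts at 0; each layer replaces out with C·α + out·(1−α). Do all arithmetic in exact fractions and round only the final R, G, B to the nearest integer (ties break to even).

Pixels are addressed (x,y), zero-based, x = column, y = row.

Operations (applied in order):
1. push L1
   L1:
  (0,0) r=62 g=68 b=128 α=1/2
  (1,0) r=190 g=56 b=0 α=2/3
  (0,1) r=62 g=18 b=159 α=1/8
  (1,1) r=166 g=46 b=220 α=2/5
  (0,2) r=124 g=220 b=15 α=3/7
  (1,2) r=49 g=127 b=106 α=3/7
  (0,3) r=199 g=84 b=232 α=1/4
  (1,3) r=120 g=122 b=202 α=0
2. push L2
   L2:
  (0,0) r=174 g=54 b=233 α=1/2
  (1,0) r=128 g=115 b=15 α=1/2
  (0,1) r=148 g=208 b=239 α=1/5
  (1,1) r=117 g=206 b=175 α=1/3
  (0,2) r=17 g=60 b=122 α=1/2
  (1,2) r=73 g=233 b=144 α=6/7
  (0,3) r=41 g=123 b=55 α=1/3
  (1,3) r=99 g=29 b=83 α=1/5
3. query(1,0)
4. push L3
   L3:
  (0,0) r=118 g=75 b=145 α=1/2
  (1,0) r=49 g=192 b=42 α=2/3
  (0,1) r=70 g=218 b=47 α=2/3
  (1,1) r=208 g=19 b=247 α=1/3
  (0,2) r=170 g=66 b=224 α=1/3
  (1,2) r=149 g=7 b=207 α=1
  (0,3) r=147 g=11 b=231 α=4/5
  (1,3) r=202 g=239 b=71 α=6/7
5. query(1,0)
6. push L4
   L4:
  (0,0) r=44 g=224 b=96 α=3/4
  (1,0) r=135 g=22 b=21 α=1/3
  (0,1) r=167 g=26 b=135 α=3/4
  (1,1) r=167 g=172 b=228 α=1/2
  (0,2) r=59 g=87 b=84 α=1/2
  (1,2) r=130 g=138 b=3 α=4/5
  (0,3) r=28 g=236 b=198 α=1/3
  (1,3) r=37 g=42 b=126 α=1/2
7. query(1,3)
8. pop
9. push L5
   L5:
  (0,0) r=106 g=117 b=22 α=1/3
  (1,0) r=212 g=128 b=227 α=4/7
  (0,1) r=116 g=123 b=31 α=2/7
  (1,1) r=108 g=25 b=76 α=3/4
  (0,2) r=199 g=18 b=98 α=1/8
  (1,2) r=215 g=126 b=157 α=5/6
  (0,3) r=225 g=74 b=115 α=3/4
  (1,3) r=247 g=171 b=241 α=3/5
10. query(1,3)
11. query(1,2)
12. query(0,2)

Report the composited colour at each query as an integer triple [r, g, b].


at x=1,y=0 over L1,L2:
after L1 α=2/3: [380/3, 112/3, 0]
after L2 α=1/2: [382/3, 457/6, 15/2]
→ [127, 76, 8]

query (1,0) [L1,L2,L3] — begin 0,0,0
after L1 α=2/3: [380/3, 112/3, 0]
after L2 α=1/2: [382/3, 457/6, 15/2]
after L3 α=2/3: [676/9, 2761/18, 61/2]
rounded: [75, 153, 30]

at x=1,y=3 over L1,L2,L3,L4:
+L1 (α=0) → [0, 0, 0]
+L2 (α=1/5) → [99/5, 29/5, 83/5]
+L3 (α=6/7) → [6159/35, 7199/35, 2213/35]
+L4 (α=1/2) → [3727/35, 8669/70, 6623/70]
→ [106, 124, 95]

at x=1,y=3 over L1,L2,L3,L5:
L1 α=0: [0, 0, 0]
L2 α=1/5: [99/5, 29/5, 83/5]
L3 α=6/7: [6159/35, 7199/35, 2213/35]
L5 α=3/5: [38253/175, 32353/175, 29731/175]
= [219, 185, 170]

at x=1,y=2 over L1,L2,L3,L5:
+L1 (α=3/7) → [21, 381/7, 318/7]
+L2 (α=6/7) → [459/7, 10167/49, 6366/49]
+L3 (α=1) → [149, 7, 207]
+L5 (α=5/6) → [204, 637/6, 496/3]
→ [204, 106, 165]

query (0,2) [L1,L2,L3,L5] — begin 0,0,0
L1 α=3/7: [372/7, 660/7, 45/7]
L2 α=1/2: [491/14, 540/7, 899/14]
L3 α=1/3: [1681/21, 514/7, 2467/21]
L5 α=1/8: [1139/12, 133/2, 2761/24]
rounded: [95, 66, 115]


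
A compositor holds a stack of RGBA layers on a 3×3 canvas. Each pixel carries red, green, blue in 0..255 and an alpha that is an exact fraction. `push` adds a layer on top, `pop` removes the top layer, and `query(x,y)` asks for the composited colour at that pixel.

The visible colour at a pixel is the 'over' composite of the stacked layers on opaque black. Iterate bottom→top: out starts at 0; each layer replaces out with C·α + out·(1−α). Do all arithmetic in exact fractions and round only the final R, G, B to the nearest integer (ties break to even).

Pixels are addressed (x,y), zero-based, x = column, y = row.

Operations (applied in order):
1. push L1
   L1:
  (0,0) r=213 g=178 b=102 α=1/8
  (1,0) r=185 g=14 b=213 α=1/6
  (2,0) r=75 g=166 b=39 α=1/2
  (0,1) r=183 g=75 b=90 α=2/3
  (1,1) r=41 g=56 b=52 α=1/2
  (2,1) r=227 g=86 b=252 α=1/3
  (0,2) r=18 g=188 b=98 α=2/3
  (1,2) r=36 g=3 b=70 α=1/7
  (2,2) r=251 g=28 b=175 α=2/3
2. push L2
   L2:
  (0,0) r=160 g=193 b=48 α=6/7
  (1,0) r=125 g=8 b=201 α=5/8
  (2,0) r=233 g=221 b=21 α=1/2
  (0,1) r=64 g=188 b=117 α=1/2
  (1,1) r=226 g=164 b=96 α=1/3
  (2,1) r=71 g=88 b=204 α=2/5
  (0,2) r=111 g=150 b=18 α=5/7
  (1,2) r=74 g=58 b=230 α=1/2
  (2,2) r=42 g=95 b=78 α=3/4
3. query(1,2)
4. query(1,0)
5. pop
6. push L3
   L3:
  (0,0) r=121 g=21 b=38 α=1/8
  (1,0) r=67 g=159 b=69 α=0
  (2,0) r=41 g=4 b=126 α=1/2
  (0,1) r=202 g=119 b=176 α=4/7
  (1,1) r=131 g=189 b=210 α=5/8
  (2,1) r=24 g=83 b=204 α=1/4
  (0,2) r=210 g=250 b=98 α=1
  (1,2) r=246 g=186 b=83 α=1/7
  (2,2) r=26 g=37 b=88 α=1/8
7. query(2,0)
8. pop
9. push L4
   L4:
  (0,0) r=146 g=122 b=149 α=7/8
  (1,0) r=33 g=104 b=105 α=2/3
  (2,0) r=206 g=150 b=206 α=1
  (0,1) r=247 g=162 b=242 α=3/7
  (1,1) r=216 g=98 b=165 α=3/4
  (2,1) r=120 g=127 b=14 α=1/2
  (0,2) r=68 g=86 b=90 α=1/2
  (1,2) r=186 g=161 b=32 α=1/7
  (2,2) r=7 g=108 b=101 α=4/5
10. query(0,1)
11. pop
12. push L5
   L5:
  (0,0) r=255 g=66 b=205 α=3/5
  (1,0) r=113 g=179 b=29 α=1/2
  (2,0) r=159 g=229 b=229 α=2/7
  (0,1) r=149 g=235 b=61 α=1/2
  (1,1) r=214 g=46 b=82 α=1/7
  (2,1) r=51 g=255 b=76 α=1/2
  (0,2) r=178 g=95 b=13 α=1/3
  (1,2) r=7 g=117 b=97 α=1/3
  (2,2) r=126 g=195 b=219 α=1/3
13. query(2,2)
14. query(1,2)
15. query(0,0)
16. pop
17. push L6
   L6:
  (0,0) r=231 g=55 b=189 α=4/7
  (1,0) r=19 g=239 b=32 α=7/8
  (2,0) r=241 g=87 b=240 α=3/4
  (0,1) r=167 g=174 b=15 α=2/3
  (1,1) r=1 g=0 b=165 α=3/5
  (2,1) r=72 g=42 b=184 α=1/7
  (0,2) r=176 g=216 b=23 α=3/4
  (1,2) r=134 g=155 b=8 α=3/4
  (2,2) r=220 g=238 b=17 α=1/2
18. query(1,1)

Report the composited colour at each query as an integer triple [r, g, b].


query (1,2) [L1,L2] — begin 0,0,0
L1 α=1/7: [36/7, 3/7, 10]
L2 α=1/2: [277/7, 409/14, 120]
= [40, 29, 120]

query (1,0) [L1,L2] — begin 0,0,0
after L1 α=1/6: [185/6, 7/3, 71/2]
after L2 α=5/8: [1435/16, 47/8, 2223/16]
= [90, 6, 139]

(2,0) stack=L1,L3; from [0,0,0]:
L1 α=1/2: [75/2, 83, 39/2]
L3 α=1/2: [157/4, 87/2, 291/4]
→ [39, 44, 73]

query (0,1) [L1,L4] — begin 0,0,0
L1 α=2/3: [122, 50, 60]
L4 α=3/7: [1229/7, 98, 138]
= [176, 98, 138]

at x=2,y=2 over L1,L5:
+L1 (α=2/3) → [502/3, 56/3, 350/3]
+L5 (α=1/3) → [1382/9, 697/9, 1357/9]
rounded: [154, 77, 151]

query (1,2) [L1,L5] — begin 0,0,0
after L1 α=1/7: [36/7, 3/7, 10]
after L5 α=1/3: [121/21, 275/7, 39]
→ [6, 39, 39]

(0,0) stack=L1,L5; from [0,0,0]:
L1 α=1/8: [213/8, 89/4, 51/4]
L5 α=3/5: [3273/20, 97/2, 1281/10]
→ [164, 48, 128]

at x=1,y=1 over L1,L6:
+L1 (α=1/2) → [41/2, 28, 26]
+L6 (α=3/5) → [44/5, 56/5, 547/5]
→ [9, 11, 109]


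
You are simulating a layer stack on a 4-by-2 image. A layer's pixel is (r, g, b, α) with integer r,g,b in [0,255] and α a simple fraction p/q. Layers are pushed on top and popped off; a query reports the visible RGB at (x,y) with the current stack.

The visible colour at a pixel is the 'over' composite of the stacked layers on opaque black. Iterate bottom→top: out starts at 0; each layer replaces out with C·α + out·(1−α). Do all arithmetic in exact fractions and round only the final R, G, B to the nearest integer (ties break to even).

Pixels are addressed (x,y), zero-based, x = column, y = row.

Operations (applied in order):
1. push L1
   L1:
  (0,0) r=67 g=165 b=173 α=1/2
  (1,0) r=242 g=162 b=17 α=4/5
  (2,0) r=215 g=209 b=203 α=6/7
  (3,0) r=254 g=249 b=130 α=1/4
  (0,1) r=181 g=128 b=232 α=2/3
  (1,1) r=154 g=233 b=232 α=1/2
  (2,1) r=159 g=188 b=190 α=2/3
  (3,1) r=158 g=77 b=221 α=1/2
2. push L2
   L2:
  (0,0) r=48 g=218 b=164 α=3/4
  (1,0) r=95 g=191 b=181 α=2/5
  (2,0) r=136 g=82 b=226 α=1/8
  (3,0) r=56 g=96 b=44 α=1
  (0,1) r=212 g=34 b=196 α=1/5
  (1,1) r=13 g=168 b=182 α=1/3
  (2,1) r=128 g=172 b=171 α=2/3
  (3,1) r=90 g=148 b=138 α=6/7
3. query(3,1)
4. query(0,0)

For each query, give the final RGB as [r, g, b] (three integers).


(3,1) stack=L1,L2; from [0,0,0]:
+L1 (α=1/2) → [79, 77/2, 221/2]
+L2 (α=6/7) → [619/7, 1853/14, 1877/14]
= [88, 132, 134]

at x=0,y=0 over L1,L2:
+L1 (α=1/2) → [67/2, 165/2, 173/2]
+L2 (α=3/4) → [355/8, 1473/8, 1157/8]
= [44, 184, 145]


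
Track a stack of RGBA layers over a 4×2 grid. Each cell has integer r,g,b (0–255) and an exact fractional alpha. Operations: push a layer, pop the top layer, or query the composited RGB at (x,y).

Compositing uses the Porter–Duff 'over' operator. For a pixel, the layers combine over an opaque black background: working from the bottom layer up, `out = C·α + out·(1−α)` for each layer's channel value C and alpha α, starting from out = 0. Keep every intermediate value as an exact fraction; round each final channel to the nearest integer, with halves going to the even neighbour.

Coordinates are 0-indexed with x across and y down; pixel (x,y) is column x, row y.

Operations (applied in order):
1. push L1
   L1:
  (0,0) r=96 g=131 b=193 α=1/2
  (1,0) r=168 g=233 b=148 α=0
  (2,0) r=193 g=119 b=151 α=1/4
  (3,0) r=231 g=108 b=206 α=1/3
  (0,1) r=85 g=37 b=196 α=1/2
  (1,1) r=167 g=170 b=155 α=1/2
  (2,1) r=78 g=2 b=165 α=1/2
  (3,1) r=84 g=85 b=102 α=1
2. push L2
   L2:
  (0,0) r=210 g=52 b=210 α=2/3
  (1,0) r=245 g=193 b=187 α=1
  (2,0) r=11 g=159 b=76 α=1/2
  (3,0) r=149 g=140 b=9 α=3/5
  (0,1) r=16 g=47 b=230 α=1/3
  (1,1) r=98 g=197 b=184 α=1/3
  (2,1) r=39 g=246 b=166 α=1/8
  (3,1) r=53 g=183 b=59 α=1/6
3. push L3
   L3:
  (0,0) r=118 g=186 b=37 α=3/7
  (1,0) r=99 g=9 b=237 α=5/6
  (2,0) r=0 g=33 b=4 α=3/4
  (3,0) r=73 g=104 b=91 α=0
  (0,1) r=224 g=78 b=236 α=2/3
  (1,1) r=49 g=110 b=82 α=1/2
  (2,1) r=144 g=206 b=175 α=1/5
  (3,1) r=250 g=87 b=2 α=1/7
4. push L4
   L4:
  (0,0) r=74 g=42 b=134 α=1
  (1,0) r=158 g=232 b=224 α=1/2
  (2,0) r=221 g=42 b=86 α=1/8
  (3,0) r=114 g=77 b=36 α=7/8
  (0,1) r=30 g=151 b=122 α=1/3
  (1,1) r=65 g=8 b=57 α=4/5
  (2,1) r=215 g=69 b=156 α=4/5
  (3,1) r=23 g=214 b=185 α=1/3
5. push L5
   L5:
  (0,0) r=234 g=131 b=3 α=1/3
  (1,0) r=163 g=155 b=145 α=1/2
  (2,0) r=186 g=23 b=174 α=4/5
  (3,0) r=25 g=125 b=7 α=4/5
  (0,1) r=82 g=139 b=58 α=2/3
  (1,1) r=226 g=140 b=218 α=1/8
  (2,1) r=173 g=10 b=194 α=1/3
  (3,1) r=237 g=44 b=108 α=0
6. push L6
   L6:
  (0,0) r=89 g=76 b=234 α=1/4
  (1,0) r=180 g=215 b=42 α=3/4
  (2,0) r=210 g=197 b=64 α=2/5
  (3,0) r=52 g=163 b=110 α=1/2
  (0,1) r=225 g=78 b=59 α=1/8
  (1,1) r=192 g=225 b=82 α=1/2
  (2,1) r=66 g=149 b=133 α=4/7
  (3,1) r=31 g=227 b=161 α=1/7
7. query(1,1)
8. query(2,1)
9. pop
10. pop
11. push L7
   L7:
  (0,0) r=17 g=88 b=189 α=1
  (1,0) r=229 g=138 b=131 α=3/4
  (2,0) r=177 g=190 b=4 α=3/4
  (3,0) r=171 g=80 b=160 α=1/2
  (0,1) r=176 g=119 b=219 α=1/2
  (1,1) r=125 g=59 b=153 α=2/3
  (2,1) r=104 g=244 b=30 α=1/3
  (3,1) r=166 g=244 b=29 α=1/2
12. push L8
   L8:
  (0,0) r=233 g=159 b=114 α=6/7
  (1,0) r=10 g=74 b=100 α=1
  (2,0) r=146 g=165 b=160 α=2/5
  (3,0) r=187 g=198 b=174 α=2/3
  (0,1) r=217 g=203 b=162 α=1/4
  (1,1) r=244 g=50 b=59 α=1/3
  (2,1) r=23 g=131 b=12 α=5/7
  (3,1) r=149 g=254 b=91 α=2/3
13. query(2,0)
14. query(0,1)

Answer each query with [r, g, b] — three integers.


query (1,1) [L1,L2,L3,L4,L5,L6] — begin 0,0,0
after L1 α=1/2: [167/2, 85, 155/2]
after L2 α=1/3: [265/3, 367/3, 113]
after L3 α=1/2: [206/3, 697/6, 195/2]
after L4 α=4/5: [986/15, 889/30, 651/10]
after L5 α=1/8: [2573/30, 10423/240, 6737/80]
after L6 α=1/2: [8333/60, 64423/480, 13297/160]
= [139, 134, 83]

(2,1) stack=L1,L2,L3,L4,L5,L6; from [0,0,0]:
after L1 α=1/2: [39, 1, 165/2]
after L2 α=1/8: [39, 253/8, 1487/16]
after L3 α=1/5: [60, 133/2, 2187/20]
after L4 α=4/5: [184, 137/2, 14667/100]
after L5 α=1/3: [541/3, 49, 24367/150]
after L6 α=4/7: [115, 743/7, 7281/50]
= [115, 106, 146]

(2,0) stack=L1,L2,L3,L4,L7,L8; from [0,0,0]:
L1 α=1/4: [193/4, 119/4, 151/4]
L2 α=1/2: [237/8, 755/8, 455/8]
L3 α=3/4: [237/32, 1547/32, 551/32]
L4 α=1/8: [8731/256, 12173/256, 6609/256]
L7 α=3/4: [144667/1024, 158093/1024, 9681/1024]
L8 α=2/5: [733009/5120, 812199/5120, 356723/5120]
rounded: [143, 159, 70]

query (0,1) [L1,L2,L3,L4,L7,L8] — begin 0,0,0
L1 α=1/2: [85/2, 37/2, 98]
L2 α=1/3: [101/3, 28, 142]
L3 α=2/3: [1445/9, 184/3, 614/3]
L4 α=1/3: [3160/27, 821/9, 1594/9]
L7 α=1/2: [3956/27, 946/9, 3565/18]
L8 α=1/4: [5909/36, 1555/12, 4537/24]
→ [164, 130, 189]


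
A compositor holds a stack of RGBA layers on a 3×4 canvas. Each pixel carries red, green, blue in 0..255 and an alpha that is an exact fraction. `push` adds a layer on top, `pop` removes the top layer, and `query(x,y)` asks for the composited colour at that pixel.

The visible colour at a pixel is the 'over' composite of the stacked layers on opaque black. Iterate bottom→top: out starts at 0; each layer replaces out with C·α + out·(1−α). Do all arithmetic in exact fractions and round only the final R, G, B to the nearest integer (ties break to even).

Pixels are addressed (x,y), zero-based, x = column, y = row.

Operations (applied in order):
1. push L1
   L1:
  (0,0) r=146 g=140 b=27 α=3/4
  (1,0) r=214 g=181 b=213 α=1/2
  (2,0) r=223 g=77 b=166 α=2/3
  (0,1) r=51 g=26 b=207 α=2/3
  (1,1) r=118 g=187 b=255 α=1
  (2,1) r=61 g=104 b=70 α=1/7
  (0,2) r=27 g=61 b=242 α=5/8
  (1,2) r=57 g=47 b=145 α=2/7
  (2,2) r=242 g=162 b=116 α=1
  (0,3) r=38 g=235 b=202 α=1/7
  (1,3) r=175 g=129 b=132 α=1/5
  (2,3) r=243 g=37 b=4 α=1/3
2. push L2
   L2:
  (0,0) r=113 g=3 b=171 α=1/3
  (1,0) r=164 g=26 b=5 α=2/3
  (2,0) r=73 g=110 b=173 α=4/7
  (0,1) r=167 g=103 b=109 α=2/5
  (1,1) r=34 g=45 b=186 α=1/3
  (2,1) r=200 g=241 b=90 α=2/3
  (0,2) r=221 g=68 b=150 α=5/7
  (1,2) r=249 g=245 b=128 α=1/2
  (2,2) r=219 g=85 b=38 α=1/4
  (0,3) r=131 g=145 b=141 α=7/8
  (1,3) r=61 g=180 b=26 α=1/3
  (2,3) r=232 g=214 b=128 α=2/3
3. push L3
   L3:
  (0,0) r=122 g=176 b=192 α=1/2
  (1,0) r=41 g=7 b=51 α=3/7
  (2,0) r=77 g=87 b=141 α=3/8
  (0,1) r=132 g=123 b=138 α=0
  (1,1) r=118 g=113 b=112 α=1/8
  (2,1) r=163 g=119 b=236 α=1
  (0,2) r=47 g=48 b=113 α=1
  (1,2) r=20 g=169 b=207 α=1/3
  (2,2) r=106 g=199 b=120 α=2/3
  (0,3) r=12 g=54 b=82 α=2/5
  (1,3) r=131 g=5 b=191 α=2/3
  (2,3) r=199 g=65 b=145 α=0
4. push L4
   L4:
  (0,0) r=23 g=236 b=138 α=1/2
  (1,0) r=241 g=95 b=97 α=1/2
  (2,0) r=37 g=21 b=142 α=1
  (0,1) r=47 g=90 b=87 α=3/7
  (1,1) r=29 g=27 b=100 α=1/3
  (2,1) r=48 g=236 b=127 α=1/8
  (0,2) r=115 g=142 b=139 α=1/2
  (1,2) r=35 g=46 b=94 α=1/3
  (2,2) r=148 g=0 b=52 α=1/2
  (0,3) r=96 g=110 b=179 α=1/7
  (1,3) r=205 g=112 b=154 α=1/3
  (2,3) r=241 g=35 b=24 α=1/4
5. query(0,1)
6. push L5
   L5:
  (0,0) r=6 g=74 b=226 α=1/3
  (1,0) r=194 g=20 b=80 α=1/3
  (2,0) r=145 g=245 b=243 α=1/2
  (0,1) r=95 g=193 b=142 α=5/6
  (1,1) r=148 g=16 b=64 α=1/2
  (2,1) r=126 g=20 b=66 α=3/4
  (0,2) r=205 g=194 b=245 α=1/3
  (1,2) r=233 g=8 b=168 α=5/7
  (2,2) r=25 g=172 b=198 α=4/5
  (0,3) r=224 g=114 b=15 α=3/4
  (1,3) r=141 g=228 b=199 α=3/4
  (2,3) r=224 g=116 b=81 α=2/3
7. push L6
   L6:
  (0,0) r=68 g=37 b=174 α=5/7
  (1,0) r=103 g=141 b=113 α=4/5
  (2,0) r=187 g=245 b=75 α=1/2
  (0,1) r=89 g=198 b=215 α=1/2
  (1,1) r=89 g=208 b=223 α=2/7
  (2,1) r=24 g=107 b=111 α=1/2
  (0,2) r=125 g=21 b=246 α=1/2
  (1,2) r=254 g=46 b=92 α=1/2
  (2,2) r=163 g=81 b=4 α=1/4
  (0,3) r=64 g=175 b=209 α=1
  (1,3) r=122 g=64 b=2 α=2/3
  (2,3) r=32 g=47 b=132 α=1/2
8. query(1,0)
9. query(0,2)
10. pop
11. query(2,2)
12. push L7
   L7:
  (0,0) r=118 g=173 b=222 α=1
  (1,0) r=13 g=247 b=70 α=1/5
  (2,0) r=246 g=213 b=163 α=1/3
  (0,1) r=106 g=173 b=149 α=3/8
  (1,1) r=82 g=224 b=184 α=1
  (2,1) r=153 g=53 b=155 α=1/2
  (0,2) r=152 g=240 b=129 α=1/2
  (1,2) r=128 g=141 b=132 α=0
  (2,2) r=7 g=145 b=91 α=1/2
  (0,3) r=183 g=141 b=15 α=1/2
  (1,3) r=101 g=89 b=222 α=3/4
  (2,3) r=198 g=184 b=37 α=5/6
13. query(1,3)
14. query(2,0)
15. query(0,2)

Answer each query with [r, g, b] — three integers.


(0,1) stack=L1,L2,L3,L4; from [0,0,0]:
after L1 α=2/3: [34, 52/3, 138]
after L2 α=2/5: [436/5, 258/5, 632/5]
after L3 α=0: [436/5, 258/5, 632/5]
after L4 α=3/7: [2449/35, 2382/35, 3833/35]
= [70, 68, 110]

at x=1,y=0 over L1,L2,L3,L4,L5,L6:
L1 α=1/2: [107, 181/2, 213/2]
L2 α=2/3: [145, 95/2, 233/6]
L3 α=3/7: [703/7, 211/7, 925/21]
L4 α=1/2: [1195/7, 438/7, 1481/21]
L5 α=1/3: [3748/21, 1016/21, 4642/63]
L6 α=4/5: [2480/21, 2572/21, 33118/315]
rounded: [118, 122, 105]

(0,2) stack=L1,L2,L3,L4,L5,L6; from [0,0,0]:
after L1 α=5/8: [135/8, 305/8, 605/4]
after L2 α=5/7: [4555/28, 1665/28, 2105/14]
after L3 α=1: [47, 48, 113]
after L4 α=1/2: [81, 95, 126]
after L5 α=1/3: [367/3, 128, 497/3]
after L6 α=1/2: [371/3, 149/2, 1235/6]
rounded: [124, 74, 206]

(2,2) stack=L1,L2,L3,L4,L5; from [0,0,0]:
after L1 α=1: [242, 162, 116]
after L2 α=1/4: [945/4, 571/4, 193/2]
after L3 α=2/3: [1793/12, 721/4, 673/6]
after L4 α=1/2: [3569/24, 721/8, 985/12]
after L5 α=4/5: [5969/120, 1245/8, 10489/60]
→ [50, 156, 175]

query (1,3) [L1,L2,L3,L4,L5,L7] — begin 0,0,0
L1 α=1/5: [35, 129/5, 132/5]
L2 α=1/3: [131/3, 386/5, 394/15]
L3 α=2/3: [917/9, 436/15, 6124/45]
L4 α=1/3: [3679/27, 2552/45, 19178/135]
L5 α=3/4: [3775/27, 8333/45, 99773/540]
L7 α=3/4: [2989/27, 5087/45, 459413/2160]
→ [111, 113, 213]

at x=2,y=0 over L1,L2,L3,L4,L5,L7:
L1 α=2/3: [446/3, 154/3, 332/3]
L2 α=4/7: [738/7, 594/7, 1024/7]
L3 α=3/8: [5307/56, 4797/56, 8081/56]
L4 α=1: [37, 21, 142]
L5 α=1/2: [91, 133, 385/2]
L7 α=1/3: [428/3, 479/3, 548/3]
= [143, 160, 183]

(0,2) stack=L1,L2,L3,L4,L5,L7; from [0,0,0]:
+L1 (α=5/8) → [135/8, 305/8, 605/4]
+L2 (α=5/7) → [4555/28, 1665/28, 2105/14]
+L3 (α=1) → [47, 48, 113]
+L4 (α=1/2) → [81, 95, 126]
+L5 (α=1/3) → [367/3, 128, 497/3]
+L7 (α=1/2) → [823/6, 184, 442/3]
rounded: [137, 184, 147]


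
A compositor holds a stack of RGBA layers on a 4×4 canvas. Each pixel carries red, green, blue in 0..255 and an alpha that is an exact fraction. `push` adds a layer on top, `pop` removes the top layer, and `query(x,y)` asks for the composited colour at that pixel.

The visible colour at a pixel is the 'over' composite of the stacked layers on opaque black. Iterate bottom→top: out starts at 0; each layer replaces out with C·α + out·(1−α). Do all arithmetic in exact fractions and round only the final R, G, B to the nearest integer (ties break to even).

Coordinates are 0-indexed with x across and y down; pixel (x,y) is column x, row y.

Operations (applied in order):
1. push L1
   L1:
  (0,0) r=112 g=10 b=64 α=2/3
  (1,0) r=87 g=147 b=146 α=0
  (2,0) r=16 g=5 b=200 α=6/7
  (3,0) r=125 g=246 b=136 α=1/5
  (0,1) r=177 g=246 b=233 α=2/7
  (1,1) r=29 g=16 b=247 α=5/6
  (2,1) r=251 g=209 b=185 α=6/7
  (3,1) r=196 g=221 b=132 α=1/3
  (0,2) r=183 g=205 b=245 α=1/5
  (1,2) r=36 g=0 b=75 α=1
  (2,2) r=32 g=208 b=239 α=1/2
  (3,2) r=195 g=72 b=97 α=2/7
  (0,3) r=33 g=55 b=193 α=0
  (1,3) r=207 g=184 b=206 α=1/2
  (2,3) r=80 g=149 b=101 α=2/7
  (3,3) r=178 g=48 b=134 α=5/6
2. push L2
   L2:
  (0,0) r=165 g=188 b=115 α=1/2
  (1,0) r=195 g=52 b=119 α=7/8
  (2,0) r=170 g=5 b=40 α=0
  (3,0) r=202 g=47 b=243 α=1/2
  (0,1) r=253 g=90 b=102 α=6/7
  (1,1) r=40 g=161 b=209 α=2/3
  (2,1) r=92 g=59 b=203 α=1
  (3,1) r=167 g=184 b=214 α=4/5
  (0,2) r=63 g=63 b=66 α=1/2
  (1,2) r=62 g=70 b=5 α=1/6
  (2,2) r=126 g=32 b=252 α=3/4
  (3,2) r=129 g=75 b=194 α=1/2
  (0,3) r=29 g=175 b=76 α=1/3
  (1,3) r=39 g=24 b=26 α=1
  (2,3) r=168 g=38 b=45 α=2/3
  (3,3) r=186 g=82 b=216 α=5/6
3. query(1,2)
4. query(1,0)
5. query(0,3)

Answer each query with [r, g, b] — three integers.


query (1,2) [L1,L2] — begin 0,0,0
after L1 α=1: [36, 0, 75]
after L2 α=1/6: [121/3, 35/3, 190/3]
→ [40, 12, 63]

query (1,0) [L1,L2] — begin 0,0,0
+L1 (α=0) → [0, 0, 0]
+L2 (α=7/8) → [1365/8, 91/2, 833/8]
→ [171, 46, 104]

query (0,3) [L1,L2] — begin 0,0,0
L1 α=0: [0, 0, 0]
L2 α=1/3: [29/3, 175/3, 76/3]
→ [10, 58, 25]


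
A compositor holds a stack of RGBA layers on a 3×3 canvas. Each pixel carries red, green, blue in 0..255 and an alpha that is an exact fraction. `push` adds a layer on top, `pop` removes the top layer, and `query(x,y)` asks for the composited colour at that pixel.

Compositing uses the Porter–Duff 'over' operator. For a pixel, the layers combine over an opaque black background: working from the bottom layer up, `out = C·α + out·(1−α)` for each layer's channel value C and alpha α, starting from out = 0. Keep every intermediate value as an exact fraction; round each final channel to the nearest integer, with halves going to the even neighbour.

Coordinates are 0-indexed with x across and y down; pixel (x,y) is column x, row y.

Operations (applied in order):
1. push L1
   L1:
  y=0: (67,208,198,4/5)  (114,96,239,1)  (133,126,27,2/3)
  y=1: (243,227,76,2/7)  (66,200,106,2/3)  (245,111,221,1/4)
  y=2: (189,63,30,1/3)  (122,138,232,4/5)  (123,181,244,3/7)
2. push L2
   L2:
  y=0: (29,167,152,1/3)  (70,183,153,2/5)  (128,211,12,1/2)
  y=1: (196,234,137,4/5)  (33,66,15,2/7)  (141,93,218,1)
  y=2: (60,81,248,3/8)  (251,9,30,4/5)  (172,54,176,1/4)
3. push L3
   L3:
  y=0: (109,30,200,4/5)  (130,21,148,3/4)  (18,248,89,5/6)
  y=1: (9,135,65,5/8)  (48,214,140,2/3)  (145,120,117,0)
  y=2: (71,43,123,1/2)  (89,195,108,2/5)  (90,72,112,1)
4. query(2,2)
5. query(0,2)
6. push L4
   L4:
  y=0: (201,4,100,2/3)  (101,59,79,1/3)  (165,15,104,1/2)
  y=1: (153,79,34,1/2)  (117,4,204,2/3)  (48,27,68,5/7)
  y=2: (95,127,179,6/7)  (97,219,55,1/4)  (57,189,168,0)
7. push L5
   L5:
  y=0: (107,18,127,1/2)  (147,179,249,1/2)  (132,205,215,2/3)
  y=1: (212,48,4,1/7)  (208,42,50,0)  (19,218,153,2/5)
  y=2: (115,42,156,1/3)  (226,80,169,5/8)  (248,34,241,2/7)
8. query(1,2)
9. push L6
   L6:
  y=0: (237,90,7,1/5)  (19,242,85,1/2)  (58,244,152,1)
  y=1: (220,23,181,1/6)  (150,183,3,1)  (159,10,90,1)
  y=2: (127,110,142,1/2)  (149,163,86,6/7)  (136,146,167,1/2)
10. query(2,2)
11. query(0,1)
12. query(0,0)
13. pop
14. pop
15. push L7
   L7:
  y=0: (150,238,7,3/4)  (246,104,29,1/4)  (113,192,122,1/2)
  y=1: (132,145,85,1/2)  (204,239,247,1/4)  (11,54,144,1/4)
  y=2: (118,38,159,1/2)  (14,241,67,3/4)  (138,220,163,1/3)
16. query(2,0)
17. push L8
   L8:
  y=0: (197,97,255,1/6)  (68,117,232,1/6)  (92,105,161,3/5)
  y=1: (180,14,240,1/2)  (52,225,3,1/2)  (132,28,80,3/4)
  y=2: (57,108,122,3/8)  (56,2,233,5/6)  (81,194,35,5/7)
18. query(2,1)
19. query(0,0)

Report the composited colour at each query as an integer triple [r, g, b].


(2,2) stack=L1,L2,L3; from [0,0,0]:
+L1 (α=3/7) → [369/7, 543/7, 732/7]
+L2 (α=1/4) → [2311/28, 2007/28, 857/7]
+L3 (α=1) → [90, 72, 112]
= [90, 72, 112]

at x=0,y=2 over L1,L2,L3:
after L1 α=1/3: [63, 21, 10]
after L2 α=3/8: [495/8, 87/2, 397/4]
after L3 α=1/2: [1063/16, 173/4, 889/8]
rounded: [66, 43, 111]

(1,2) stack=L1,L2,L3,L4,L5; from [0,0,0]:
+L1 (α=4/5) → [488/5, 552/5, 928/5]
+L2 (α=4/5) → [5508/25, 732/25, 1528/25]
+L3 (α=2/5) → [20974/125, 11946/125, 9984/125]
+L4 (α=1/4) → [75047/500, 63213/500, 36827/500]
+L5 (α=5/8) → [790141/4000, 389639/4000, 532981/4000]
→ [198, 97, 133]

query (2,2) [L1,L2,L3,L4,L5,L6] — begin 0,0,0
+L1 (α=3/7) → [369/7, 543/7, 732/7]
+L2 (α=1/4) → [2311/28, 2007/28, 857/7]
+L3 (α=1) → [90, 72, 112]
+L4 (α=0) → [90, 72, 112]
+L5 (α=2/7) → [946/7, 428/7, 1042/7]
+L6 (α=1/2) → [949/7, 725/7, 2211/14]
→ [136, 104, 158]

(0,1) stack=L1,L2,L3,L4,L5,L6; from [0,0,0]:
after L1 α=2/7: [486/7, 454/7, 152/7]
after L2 α=4/5: [5974/35, 7006/35, 3988/35]
after L3 α=5/8: [19497/280, 44643/280, 23339/280]
after L4 α=1/2: [62337/560, 66763/560, 32859/560]
after L5 α=1/7: [246371/1960, 213729/1960, 99697/1960]
after L6 α=1/6: [332611/2352, 222745/2352, 56883/784]
→ [141, 95, 73]

at x=0,y=0 over L1,L2,L3,L4,L5,L6:
L1 α=4/5: [268/5, 832/5, 792/5]
L2 α=1/3: [227/5, 833/5, 2344/15]
L3 α=4/5: [2407/25, 1433/25, 14344/75]
L4 α=2/3: [12457/75, 1633/75, 29344/225]
L5 α=1/2: [10241/75, 2983/150, 57919/450]
L6 α=1/5: [58739/375, 12716/375, 117413/1125]
= [157, 34, 104]

query (2,0) [L1,L2,L3,L4,L7] — begin 0,0,0
after L1 α=2/3: [266/3, 84, 18]
after L2 α=1/2: [325/3, 295/2, 15]
after L3 α=5/6: [595/18, 925/4, 230/3]
after L4 α=1/2: [3565/36, 985/8, 271/3]
after L7 α=1/2: [7633/72, 2521/16, 637/6]
= [106, 158, 106]

(2,1) stack=L1,L2,L3,L4,L7,L8; from [0,0,0]:
after L1 α=1/4: [245/4, 111/4, 221/4]
after L2 α=1: [141, 93, 218]
after L3 α=0: [141, 93, 218]
after L4 α=5/7: [522/7, 321/7, 776/7]
after L7 α=1/4: [1643/28, 1341/28, 834/7]
after L8 α=3/4: [12731/112, 3693/112, 1257/14]
= [114, 33, 90]

(0,0) stack=L1,L2,L3,L4,L7,L8; from [0,0,0]:
L1 α=4/5: [268/5, 832/5, 792/5]
L2 α=1/3: [227/5, 833/5, 2344/15]
L3 α=4/5: [2407/25, 1433/25, 14344/75]
L4 α=2/3: [12457/75, 1633/75, 29344/225]
L7 α=3/4: [46207/300, 55183/300, 34069/900]
L8 α=1/6: [58027/360, 61003/360, 79969/1080]
rounded: [161, 169, 74]


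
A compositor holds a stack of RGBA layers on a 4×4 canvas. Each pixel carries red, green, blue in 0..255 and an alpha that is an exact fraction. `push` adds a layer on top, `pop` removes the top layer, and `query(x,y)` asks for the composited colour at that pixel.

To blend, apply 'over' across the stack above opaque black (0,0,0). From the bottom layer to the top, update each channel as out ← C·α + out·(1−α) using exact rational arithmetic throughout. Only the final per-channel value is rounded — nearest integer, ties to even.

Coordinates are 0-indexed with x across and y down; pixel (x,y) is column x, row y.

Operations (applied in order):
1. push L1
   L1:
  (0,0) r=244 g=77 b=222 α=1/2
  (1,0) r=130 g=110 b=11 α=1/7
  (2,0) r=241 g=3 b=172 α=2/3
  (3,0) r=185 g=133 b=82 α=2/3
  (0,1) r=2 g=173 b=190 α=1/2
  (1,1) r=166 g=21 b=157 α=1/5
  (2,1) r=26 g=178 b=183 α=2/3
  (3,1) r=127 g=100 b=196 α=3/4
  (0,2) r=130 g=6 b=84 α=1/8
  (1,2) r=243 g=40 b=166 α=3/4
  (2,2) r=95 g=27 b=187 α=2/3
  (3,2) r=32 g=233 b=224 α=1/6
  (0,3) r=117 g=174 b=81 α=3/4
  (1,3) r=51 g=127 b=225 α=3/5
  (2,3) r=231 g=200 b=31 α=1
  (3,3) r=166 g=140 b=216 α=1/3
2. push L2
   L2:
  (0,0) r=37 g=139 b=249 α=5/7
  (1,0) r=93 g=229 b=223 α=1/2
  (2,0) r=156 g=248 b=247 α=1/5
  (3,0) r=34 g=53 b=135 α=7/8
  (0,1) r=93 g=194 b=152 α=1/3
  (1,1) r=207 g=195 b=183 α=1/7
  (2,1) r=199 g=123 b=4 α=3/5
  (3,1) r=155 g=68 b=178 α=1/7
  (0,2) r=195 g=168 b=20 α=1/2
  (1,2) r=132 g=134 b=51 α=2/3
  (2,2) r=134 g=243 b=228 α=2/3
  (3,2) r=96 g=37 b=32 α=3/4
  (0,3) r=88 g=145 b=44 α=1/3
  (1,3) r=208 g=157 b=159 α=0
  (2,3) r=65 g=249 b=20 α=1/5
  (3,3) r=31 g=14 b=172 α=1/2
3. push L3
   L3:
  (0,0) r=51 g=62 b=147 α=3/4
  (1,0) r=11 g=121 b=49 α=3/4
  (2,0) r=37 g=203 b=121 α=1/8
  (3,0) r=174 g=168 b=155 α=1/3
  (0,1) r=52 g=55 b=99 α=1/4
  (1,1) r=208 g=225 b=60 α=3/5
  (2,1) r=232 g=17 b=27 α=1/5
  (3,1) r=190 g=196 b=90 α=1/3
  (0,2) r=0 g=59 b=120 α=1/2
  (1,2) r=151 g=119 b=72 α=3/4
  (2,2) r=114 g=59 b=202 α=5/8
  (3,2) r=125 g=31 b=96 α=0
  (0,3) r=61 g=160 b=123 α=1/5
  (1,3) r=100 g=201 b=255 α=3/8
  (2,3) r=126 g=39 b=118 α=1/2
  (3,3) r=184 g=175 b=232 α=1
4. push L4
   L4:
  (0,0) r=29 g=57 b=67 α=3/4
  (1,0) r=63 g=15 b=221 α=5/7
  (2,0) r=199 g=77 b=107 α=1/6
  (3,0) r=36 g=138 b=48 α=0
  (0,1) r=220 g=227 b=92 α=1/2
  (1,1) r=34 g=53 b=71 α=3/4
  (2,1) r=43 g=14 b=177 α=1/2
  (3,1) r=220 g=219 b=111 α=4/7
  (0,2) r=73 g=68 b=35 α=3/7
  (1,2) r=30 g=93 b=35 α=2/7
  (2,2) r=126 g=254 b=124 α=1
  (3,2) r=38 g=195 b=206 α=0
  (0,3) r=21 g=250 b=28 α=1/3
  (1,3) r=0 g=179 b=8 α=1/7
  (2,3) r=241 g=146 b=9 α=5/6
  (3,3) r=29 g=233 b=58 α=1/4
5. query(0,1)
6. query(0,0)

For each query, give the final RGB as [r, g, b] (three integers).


(0,1) stack=L1,L2,L3,L4; from [0,0,0]:
L1 α=1/2: [1, 173/2, 95]
L2 α=1/3: [95/3, 367/3, 114]
L3 α=1/4: [147/4, 211/2, 441/4]
L4 α=1/2: [1027/8, 665/4, 809/8]
→ [128, 166, 101]

query (0,0) [L1,L2,L3,L4] — begin 0,0,0
after L1 α=1/2: [122, 77/2, 111]
after L2 α=5/7: [429/7, 772/7, 1467/7]
after L3 α=3/4: [375/7, 1037/14, 2277/14]
after L4 α=3/4: [246/7, 3431/56, 5091/56]
= [35, 61, 91]


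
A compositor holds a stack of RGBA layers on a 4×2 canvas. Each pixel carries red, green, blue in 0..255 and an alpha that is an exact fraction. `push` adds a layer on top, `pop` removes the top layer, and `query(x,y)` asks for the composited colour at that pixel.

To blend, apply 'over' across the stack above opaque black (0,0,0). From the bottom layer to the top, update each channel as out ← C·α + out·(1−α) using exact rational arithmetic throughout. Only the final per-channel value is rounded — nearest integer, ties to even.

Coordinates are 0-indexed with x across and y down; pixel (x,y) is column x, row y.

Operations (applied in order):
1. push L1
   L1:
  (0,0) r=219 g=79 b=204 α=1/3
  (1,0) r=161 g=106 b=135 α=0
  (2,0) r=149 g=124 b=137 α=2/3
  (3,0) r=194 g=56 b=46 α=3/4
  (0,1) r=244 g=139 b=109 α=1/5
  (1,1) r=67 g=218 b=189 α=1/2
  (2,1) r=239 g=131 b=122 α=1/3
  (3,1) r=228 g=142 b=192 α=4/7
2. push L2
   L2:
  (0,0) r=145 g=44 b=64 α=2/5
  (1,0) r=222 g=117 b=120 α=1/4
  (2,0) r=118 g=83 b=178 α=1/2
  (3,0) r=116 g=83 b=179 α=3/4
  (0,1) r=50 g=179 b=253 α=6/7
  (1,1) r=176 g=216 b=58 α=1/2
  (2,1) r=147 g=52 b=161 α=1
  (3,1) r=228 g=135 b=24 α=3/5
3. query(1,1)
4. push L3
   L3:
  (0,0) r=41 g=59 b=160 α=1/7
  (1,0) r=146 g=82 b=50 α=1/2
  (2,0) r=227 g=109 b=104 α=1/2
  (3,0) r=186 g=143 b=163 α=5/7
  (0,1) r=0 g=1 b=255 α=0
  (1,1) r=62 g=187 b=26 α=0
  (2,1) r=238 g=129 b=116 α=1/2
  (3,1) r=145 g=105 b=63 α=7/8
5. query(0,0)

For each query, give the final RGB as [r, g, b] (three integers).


at x=1,y=1 over L1,L2:
after L1 α=1/2: [67/2, 109, 189/2]
after L2 α=1/2: [419/4, 325/2, 305/4]
rounded: [105, 162, 76]

query (0,0) [L1,L2,L3] — begin 0,0,0
+L1 (α=1/3) → [73, 79/3, 68]
+L2 (α=2/5) → [509/5, 167/5, 332/5]
+L3 (α=1/7) → [3259/35, 1297/35, 2792/35]
= [93, 37, 80]


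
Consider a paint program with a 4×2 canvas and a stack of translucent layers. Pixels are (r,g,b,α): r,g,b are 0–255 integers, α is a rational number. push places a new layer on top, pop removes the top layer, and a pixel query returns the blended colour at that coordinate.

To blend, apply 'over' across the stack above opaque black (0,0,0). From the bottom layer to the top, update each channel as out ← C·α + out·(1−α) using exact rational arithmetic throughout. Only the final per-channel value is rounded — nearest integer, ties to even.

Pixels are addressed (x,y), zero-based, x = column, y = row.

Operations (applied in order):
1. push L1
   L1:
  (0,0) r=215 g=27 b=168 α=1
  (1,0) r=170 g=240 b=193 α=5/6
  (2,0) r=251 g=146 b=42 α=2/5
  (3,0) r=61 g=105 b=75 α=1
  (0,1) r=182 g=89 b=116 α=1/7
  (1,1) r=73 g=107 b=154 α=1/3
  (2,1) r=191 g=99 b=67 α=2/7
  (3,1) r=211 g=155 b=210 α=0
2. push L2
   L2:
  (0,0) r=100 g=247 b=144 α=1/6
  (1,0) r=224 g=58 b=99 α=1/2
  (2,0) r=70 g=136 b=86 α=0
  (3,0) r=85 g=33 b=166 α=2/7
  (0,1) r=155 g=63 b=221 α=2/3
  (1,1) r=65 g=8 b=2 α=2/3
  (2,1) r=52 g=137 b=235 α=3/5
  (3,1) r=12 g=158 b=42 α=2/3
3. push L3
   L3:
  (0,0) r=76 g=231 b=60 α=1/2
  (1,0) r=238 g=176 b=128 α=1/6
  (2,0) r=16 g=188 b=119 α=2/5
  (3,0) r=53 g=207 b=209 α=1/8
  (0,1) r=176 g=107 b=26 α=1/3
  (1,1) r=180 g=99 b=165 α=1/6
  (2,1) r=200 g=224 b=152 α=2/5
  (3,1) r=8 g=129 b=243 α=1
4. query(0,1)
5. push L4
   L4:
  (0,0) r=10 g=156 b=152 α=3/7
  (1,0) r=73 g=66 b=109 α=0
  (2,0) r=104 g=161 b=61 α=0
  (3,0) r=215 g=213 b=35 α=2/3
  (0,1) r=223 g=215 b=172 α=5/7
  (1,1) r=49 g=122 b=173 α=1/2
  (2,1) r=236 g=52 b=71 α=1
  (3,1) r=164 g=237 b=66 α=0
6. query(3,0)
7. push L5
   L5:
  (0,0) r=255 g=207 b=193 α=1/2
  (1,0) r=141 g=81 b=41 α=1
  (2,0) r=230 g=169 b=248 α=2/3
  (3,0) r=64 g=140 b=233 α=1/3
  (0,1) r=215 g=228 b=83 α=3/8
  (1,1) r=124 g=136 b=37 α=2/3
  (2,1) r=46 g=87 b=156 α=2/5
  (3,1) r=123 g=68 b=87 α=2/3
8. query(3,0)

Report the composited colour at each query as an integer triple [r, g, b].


(0,1) stack=L1,L2,L3; from [0,0,0]:
after L1 α=1/7: [26, 89/7, 116/7]
after L2 α=2/3: [112, 971/21, 1070/7]
after L3 α=1/3: [400/3, 4189/63, 774/7]
= [133, 66, 111]

at x=3,y=0 over L1,L2,L3,L4:
after L1 α=1: [61, 105, 75]
after L2 α=2/7: [475/7, 591/7, 101]
after L3 α=1/8: [66, 399/4, 229/2]
after L4 α=2/3: [496/3, 701/4, 123/2]
→ [165, 175, 62]

at x=3,y=0 over L1,L2,L3,L4,L5:
after L1 α=1: [61, 105, 75]
after L2 α=2/7: [475/7, 591/7, 101]
after L3 α=1/8: [66, 399/4, 229/2]
after L4 α=2/3: [496/3, 701/4, 123/2]
after L5 α=1/3: [1184/9, 327/2, 356/3]
→ [132, 164, 119]


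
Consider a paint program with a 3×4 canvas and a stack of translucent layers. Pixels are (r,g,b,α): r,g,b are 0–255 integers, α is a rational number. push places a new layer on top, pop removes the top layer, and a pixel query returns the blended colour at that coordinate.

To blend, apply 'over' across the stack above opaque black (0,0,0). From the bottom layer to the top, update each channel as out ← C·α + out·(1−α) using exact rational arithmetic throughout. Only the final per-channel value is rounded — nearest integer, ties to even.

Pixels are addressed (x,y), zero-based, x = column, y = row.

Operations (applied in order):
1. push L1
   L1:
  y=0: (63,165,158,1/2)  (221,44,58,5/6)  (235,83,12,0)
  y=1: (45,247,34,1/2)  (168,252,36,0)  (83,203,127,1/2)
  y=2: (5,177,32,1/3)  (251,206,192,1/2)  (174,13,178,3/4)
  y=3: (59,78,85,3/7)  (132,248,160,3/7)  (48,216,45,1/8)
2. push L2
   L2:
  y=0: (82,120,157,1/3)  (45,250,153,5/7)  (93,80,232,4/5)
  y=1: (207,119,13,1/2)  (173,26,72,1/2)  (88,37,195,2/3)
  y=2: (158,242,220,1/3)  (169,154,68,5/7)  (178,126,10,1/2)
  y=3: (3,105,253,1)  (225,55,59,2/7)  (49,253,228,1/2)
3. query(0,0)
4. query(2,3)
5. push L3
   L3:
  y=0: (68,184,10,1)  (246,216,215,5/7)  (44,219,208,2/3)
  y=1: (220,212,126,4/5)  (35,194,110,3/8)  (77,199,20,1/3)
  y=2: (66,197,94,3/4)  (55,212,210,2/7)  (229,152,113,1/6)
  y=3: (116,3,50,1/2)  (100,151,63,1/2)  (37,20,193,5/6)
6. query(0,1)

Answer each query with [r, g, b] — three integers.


at x=0,y=0 over L1,L2:
L1 α=1/2: [63/2, 165/2, 79]
L2 α=1/3: [145/3, 95, 105]
= [48, 95, 105]

query (2,3) [L1,L2] — begin 0,0,0
L1 α=1/8: [6, 27, 45/8]
L2 α=1/2: [55/2, 140, 1869/16]
→ [28, 140, 117]

query (0,1) [L1,L2,L3] — begin 0,0,0
after L1 α=1/2: [45/2, 247/2, 17]
after L2 α=1/2: [459/4, 485/4, 15]
after L3 α=4/5: [3979/20, 3877/20, 519/5]
rounded: [199, 194, 104]
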